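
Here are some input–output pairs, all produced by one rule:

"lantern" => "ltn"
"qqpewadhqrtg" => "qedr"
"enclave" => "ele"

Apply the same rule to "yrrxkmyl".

yxy

In each case the input is transformed by: keep one character in every 3, starting at position 1 (positions 1st, 4th, 7th, ...).
Applying that to "yrrxkmyl" gives "yxy".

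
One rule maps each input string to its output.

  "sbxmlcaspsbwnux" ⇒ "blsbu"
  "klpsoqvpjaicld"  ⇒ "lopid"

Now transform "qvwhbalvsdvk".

vbvv

The rule is to keep one character in every 3, starting at position 2 (positions 2nd, 5th, 8th, ...).
"qvwhbalvsdvk" → "vbvv".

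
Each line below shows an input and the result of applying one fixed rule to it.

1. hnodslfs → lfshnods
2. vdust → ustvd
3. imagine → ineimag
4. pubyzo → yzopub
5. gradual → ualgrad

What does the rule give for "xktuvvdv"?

Each output is the input with this applied: move the last 3 characters to the front (rotate right by 3).
Doing the same to "xktuvvdv": "vdvxktuv".

vdvxktuv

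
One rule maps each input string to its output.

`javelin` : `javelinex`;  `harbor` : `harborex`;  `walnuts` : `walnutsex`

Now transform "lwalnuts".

lwalnutsex

Each output is the input with this applied: append "ex".
So "lwalnuts" becomes "lwalnutsex".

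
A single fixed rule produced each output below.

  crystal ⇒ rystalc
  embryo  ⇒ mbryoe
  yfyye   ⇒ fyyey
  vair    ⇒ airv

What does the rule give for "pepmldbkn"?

epmldbknp

In each case the input is transformed by: move the first character to the end.
For "pepmldbkn" the result is "epmldbknp".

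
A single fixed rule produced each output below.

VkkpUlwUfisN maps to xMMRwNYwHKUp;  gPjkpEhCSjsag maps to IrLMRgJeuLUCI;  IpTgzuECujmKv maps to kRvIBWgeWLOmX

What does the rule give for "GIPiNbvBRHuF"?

ikrKpDXdtjWh

The transformation: shift every letter 2 places forward in the alphabet (wrapping around), then flip the case of every letter.
"GIPiNbvBRHuF" → "IKRkPdxDTJwH" → "ikrKpDXdtjWh".
(Check on "IpTgzuECujmKv": → "KrVibwGEwloMx" → "kRvIBWgeWLOmX" ✓)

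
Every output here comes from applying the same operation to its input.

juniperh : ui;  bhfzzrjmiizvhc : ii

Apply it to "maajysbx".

aa

The pattern: delete the last 3 characters, then keep only the vowels.
On "maajysbx": the first step gives "maajy", and the second then gives "aa".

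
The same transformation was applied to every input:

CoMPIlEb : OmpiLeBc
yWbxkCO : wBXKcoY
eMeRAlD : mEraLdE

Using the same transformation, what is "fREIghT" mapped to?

The pattern: move the first character to the end, then flip the case of every letter.
Working it through for "fREIghT": intermediate "REIghTf", final "reiGHtF".

reiGHtF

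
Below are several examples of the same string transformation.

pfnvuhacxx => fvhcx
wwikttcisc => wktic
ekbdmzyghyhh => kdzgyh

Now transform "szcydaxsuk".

zyask

Looking at the pairs, the operation is to keep every other character starting from the second (positions 2nd, 4th, 6th, ...).
For "szcydaxsuk" the result is "zyask".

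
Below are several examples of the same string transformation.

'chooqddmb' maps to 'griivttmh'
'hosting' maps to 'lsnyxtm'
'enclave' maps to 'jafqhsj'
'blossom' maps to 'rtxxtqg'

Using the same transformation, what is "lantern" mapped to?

Looking at the pairs, the operation is to reverse the string, then shift every letter 5 places forward in the alphabet (wrapping around).
"lantern" → "nretnal" → "swjysfq".

swjysfq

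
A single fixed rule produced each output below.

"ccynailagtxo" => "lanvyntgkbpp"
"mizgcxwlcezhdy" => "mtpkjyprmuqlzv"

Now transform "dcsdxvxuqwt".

The pattern: move the first 2 characters to the end (rotate left by 2), then shift every letter 13 places forward in the alphabet (wrapping around) — i.e. ROT13.
"dcsdxvxuqwt" → "sdxvxuqwtdc" → "fqkikhdjgqp".

fqkikhdjgqp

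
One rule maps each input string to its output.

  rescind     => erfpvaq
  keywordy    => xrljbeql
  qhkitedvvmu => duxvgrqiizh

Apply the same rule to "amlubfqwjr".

What's happening: shift every letter 13 places forward in the alphabet (wrapping around) — i.e. ROT13.
For "amlubfqwjr" the result is "nzyhosdjwe".

nzyhosdjwe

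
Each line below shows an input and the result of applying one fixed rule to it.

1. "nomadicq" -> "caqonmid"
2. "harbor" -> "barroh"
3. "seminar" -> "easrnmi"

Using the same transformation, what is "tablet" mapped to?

battle

The transformation: sort the characters into reverse alphabetical order, then move the last 2 characters to the front (rotate right by 2).
Starting from "tablet": after the first operation, "ttleba"; after the second, "battle".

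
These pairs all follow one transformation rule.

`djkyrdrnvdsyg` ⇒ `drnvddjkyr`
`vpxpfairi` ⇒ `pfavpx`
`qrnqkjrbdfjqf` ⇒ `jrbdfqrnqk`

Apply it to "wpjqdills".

qdiwpj

Each output is the input with this applied: delete the last 3 characters, then swap the front and back halves of the string.
Applying both steps to "wpjqdills": "wpjqdi", then "qdiwpj".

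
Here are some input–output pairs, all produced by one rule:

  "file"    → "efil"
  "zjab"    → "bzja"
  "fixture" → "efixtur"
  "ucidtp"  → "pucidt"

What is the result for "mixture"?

In each case the input is transformed by: move the last character to the front.
For "mixture" the result is "emixtur".

emixtur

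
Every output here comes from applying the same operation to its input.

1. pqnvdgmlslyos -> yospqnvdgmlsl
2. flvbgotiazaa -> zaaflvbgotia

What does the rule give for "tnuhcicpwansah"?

sahtnuhcicpwan

Each output is the input with this applied: move the last 3 characters to the front (rotate right by 3).
On "tnuhcicpwansah" that produces "sahtnuhcicpwan".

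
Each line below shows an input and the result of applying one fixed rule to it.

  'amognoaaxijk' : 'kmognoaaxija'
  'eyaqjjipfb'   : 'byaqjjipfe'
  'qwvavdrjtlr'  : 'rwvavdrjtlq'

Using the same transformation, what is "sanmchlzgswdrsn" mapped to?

Each output is the input with this applied: swap the first and last characters.
Doing the same to "sanmchlzgswdrsn": "nanmchlzgswdrss".

nanmchlzgswdrss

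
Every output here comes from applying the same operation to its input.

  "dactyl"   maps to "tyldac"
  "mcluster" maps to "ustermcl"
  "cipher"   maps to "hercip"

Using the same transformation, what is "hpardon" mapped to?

In each case the input is transformed by: move the first 3 characters to the end (rotate left by 3).
For "hpardon" the result is "rdonhpa".

rdonhpa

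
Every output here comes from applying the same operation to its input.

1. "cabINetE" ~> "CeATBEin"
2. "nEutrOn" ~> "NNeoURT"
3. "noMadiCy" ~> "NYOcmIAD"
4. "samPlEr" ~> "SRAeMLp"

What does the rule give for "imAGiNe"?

IEMnaIg

The transformation: take characters alternately from the front and the back (1st, last, 2nd, 2nd-last, ...), then flip the case of every letter.
On "imAGiNe": the first step gives "iemNAiG", and the second then gives "IEMnaIg".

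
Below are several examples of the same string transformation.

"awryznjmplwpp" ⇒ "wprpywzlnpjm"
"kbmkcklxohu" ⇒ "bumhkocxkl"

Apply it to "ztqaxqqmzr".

trqzamxqq

Looking at the pairs, the operation is to delete the first character, then take characters alternately from the front and the back (1st, last, 2nd, 2nd-last, ...).
On "ztqaxqqmzr": the first step gives "tqaxqqmzr", and the second then gives "trqzamxqq".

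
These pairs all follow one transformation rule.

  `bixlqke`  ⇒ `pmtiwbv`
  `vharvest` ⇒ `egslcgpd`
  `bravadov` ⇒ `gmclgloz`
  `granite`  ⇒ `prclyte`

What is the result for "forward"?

oqzchlc

Each output is the input with this applied: shift every letter 11 places forward in the alphabet (wrapping around), then move the last character to the front.
On "forward": the first step gives "qzchlco", and the second then gives "oqzchlc".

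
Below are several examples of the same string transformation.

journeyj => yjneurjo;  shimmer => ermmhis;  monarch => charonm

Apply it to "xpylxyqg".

qgxyylxp

The pattern: reverse the string, then swap each adjacent pair of characters (1↔2, 3↔4, ...).
Doing the same to "xpylxyqg": "qgxyylxp".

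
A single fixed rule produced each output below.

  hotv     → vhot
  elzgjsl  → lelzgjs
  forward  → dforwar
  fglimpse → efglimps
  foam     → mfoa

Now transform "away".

Each output is the input with this applied: move the last character to the front.
For "away" the result is "yawa".

yawa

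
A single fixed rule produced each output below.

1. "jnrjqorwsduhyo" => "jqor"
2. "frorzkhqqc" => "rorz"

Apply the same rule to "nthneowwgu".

thne

The transformation: swap the front and back halves of the string, then keep only the last 4 characters.
Working it through for "nthneowwgu": intermediate "owwgunthne", final "thne".
(Check on "jnrjqorwsduhyo": → "wsduhyojnrjqor" → "jqor" ✓)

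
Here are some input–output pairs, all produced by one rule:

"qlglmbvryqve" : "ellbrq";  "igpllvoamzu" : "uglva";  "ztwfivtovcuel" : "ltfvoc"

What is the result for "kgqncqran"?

ngnq

Looking at the pairs, the operation is to move the last 2 characters to the front (rotate right by 2), then keep every other character starting from the second (positions 2nd, 4th, 6th, ...).
Working it through for "kgqncqran": intermediate "ankgqncqr", final "ngnq".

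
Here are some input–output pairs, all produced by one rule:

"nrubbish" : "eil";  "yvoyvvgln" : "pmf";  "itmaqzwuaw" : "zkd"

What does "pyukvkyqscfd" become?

What's happening: shift every letter 9 places backward in the alphabet (wrapping around), then keep only the first 3 characters.
Starting from "pyukvkyqscfd": after the first operation, "gplbmbphjtwu"; after the second, "gpl".
(Check on "nrubbish": → "eilsszjy" → "eil" ✓)

gpl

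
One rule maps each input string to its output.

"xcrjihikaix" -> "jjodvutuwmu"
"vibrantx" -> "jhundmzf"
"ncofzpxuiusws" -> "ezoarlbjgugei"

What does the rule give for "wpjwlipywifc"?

oibvixubkiur

What's happening: shift every letter 12 places forward in the alphabet (wrapping around), then move the last character to the front.
On "wpjwlipywifc": the first step gives "ibvixubkiuro", and the second then gives "oibvixubkiur".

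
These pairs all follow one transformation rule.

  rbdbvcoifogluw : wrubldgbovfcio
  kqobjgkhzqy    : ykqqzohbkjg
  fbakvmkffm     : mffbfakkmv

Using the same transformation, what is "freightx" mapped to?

Each output is the input with this applied: reverse the string, then take characters alternately from the front and the back (1st, last, 2nd, 2nd-last, ...).
Applying both steps to "freightx": "xthgierf", then "xftrhegi".

xftrhegi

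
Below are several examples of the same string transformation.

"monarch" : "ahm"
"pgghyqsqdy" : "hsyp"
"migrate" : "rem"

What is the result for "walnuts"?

nsw

The pattern: keep one character in every 3, starting at position 1 (positions 1st, 4th, 7th, ...), then move the first character to the end.
Applying both steps to "walnuts": "wns", then "nsw".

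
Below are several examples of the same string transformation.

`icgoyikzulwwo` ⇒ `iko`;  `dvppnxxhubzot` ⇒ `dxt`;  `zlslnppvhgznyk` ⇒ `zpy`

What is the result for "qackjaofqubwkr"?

Looking at the pairs, the operation is to keep one character in every 3, starting at position 1 (positions 1st, 4th, 7th, ...), then keep every other character starting from the first (positions 1st, 3rd, 5th, ...).
For "qackjaofqubwkr" the result is "qok".

qok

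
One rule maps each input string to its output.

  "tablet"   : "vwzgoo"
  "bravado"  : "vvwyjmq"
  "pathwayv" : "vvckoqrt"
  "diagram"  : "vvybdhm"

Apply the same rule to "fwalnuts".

The pattern: sort the characters into alphabetical order, then shift every letter 5 places backward in the alphabet (wrapping around).
Applying that to "fwalnuts" gives "vaginopr".
(Check on "diagram": → "aadgimr" → "vvybdhm" ✓)

vaginopr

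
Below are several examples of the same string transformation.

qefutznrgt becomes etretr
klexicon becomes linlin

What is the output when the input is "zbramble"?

bmebme

Looking at the pairs, the operation is to keep one character in every 3, starting at position 2 (positions 2nd, 5th, 8th, ...), then write the whole string twice.
"zbramble" → "bme" → "bmebme".
(Check on "qefutznrgt": → "etr" → "etretr" ✓)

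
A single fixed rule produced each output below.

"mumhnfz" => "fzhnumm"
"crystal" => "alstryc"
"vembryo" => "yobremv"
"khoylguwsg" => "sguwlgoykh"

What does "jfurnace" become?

cenaurjf

The pattern: reverse the string, then swap each adjacent pair of characters (1↔2, 3↔4, ...).
For "jfurnace", step one produces "ecanrufj"; step two turns that into "cenaurjf".
(Check on "crystal": → "latsyrc" → "alstryc" ✓)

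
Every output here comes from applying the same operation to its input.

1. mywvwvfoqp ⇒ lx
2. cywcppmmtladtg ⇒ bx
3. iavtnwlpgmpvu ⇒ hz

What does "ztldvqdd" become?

Rule — shift every letter 1 place backward in the alphabet (wrapping around), then keep only the first 2 characters.
Working it through for "ztldvqdd": intermediate "yskcupcc", final "ys".

ys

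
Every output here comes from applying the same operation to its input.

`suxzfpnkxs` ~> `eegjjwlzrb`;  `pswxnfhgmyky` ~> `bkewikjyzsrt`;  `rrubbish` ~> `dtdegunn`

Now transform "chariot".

oftamud

Rule — take characters alternately from the front and the back (1st, last, 2nd, 2nd-last, ...), then shift every letter 12 places forward in the alphabet (wrapping around).
For "chariot", step one produces "cthoair"; step two turns that into "oftamud".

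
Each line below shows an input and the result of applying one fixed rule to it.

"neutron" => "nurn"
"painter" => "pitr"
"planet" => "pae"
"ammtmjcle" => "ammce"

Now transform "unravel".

Looking at the pairs, the operation is to keep every other character starting from the first (positions 1st, 3rd, 5th, ...).
On "unravel" that produces "urvl".

urvl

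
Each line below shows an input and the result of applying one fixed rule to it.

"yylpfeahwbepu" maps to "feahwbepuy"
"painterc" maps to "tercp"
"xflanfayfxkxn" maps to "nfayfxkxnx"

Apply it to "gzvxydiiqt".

ydiiqtg

The rule is to move the first character to the end, then delete the first 3 characters.
Starting from "gzvxydiiqt": after the first operation, "zvxydiiqtg"; after the second, "ydiiqtg".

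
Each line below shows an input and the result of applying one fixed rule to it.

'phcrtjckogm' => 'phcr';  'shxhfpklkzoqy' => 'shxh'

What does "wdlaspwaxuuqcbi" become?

wdla

The transformation: keep only the first 4 characters.
"wdlaspwaxuuqcbi" → "wdla".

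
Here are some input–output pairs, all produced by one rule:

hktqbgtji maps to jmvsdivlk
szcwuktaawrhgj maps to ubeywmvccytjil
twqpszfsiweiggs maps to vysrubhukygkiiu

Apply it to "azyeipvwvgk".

Each output is the input with this applied: shift every letter 2 places forward in the alphabet (wrapping around).
On "azyeipvwvgk" that produces "cbagkrxyxim".

cbagkrxyxim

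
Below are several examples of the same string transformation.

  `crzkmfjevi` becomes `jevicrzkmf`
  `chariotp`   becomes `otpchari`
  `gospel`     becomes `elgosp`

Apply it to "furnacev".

The pattern: swap the front and back halves of the string, then move the first character to the end.
"furnacev" → "acevfurn" → "cevfurna".

cevfurna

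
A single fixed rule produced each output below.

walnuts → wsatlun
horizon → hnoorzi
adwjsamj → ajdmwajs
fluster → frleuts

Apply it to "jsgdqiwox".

The transformation: take characters alternately from the front and the back (1st, last, 2nd, 2nd-last, ...).
On "jsgdqiwox" that produces "jxsogwdiq".

jxsogwdiq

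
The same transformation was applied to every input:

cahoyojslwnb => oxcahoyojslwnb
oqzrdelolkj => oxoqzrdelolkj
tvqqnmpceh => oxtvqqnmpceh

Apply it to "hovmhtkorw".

oxhovmhtkorw

The pattern: prepend "ox".
So "hovmhtkorw" becomes "oxhovmhtkorw".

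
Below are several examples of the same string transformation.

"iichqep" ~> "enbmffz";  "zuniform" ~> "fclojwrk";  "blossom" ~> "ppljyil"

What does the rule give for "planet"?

Each output is the input with this applied: shift every letter 3 places backward in the alphabet (wrapping around), then move the first 3 characters to the end (rotate left by 3).
"planet" → "mixkbq" → "kbqmix".

kbqmix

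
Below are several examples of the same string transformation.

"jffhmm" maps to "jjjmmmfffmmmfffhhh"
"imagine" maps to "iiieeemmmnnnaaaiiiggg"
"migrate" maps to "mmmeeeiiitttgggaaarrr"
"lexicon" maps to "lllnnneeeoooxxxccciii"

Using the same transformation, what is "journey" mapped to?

jjjyyyoooeeeuuunnnrrr

Rule — take characters alternately from the front and the back (1st, last, 2nd, 2nd-last, ...), then repeat every character 3 times.
Doing the same to "journey": "jjjyyyoooeeeuuunnnrrr".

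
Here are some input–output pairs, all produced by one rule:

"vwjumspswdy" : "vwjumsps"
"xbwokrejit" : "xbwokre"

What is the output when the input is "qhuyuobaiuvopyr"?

Looking at the pairs, the operation is to delete the last 3 characters.
On "qhuyuobaiuvopyr" that produces "qhuyuobaiuvo".

qhuyuobaiuvo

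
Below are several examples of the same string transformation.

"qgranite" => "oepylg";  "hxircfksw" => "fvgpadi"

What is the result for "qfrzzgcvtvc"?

The transformation: shift every letter 2 places backward in the alphabet (wrapping around), then delete the last 2 characters.
For "qfrzzgcvtvc", step one produces "odpxxeatrta"; step two turns that into "odpxxeatr".

odpxxeatr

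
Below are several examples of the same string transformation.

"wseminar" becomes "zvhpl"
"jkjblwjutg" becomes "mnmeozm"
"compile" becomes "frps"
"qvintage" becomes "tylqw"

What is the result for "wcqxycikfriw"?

zftabflni

Each output is the input with this applied: delete the last 3 characters, then shift every letter 3 places forward in the alphabet (wrapping around).
Applying both steps to "wcqxycikfriw": "wcqxycikf", then "zftabflni".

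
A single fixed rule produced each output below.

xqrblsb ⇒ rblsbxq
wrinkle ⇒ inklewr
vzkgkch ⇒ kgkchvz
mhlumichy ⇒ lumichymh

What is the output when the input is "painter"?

interpa

The rule is to move the first 2 characters to the end (rotate left by 2).
"painter" → "interpa".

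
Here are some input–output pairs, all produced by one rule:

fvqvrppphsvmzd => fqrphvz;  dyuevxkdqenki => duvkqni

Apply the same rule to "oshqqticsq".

What's happening: keep every other character starting from the first (positions 1st, 3rd, 5th, ...).
"oshqqticsq" → "ohqis".

ohqis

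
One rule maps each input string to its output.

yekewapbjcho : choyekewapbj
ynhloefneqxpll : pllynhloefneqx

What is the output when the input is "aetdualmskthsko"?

In each case the input is transformed by: move the last 3 characters to the front (rotate right by 3).
On "aetdualmskthsko" that produces "skoaetdualmskth".

skoaetdualmskth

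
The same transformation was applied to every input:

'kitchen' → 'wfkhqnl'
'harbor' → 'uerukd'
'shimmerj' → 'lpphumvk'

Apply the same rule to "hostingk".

What's happening: shift every letter 3 places forward in the alphabet (wrapping around), then move the first 2 characters to the end (rotate left by 2).
Applying both steps to "hostingk": "krvwlqjn", then "vwlqjnkr".

vwlqjnkr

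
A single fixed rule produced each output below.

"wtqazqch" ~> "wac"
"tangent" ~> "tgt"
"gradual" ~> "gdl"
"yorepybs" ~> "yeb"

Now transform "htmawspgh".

hap

Each output is the input with this applied: keep one character in every 3, starting at position 1 (positions 1st, 4th, 7th, ...).
So "htmawspgh" becomes "hap".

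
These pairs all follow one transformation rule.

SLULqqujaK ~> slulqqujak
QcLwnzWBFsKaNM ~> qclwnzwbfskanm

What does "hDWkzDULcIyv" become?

hdwkzdulciyv

What's happening: convert every letter to lowercase.
So "hDWkzDULcIyv" becomes "hdwkzdulciyv".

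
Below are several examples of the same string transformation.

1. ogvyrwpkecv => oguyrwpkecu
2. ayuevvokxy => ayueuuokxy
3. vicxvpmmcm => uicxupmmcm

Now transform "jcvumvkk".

In each case the input is transformed by: replace every "v" with "u".
On "jcvumvkk" that produces "jcuumukk".

jcuumukk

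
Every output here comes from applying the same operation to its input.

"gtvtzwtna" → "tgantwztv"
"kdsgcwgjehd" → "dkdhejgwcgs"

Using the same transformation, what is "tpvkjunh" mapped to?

pthnujkv

Rule — reverse the string, then move the last 2 characters to the front (rotate right by 2).
On "tpvkjunh": the first step gives "hnujkvpt", and the second then gives "pthnujkv".
(Check on "gtvtzwtna": → "antwztvtg" → "tgantwztv" ✓)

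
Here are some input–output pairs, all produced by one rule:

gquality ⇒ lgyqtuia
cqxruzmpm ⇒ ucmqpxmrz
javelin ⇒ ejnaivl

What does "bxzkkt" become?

In each case the input is transformed by: take characters alternately from the front and the back (1st, last, 2nd, 2nd-last, ...), then move the last character to the front.
"bxzkkt" → "kbtxkz".

kbtxkz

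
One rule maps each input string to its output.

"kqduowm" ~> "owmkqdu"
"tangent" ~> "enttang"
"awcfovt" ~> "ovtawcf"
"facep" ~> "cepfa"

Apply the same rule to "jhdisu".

isujhd

Rule — move the last 3 characters to the front (rotate right by 3).
On "jhdisu" that produces "isujhd".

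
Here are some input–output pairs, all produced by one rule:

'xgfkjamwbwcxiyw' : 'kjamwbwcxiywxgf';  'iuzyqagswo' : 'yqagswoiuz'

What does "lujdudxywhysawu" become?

Looking at the pairs, the operation is to move the first 3 characters to the end (rotate left by 3).
So "lujdudxywhysawu" becomes "dudxywhysawuluj".

dudxywhysawuluj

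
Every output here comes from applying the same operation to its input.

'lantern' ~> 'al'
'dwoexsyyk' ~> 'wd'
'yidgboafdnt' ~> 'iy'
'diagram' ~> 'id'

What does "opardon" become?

po

The pattern: swap each adjacent pair of characters (1↔2, 3↔4, ...), then keep only the first 2 characters.
On "opardon": the first step gives "poraodn", and the second then gives "po".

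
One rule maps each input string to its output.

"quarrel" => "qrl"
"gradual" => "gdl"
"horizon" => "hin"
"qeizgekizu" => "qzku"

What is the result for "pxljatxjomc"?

pjxm

In each case the input is transformed by: keep one character in every 3, starting at position 1 (positions 1st, 4th, 7th, ...).
On "pxljatxjomc" that produces "pjxm".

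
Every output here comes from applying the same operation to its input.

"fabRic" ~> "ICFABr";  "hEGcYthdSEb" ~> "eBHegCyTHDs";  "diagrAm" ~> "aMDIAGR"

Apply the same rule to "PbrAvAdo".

In each case the input is transformed by: flip the case of every letter, then move the last 2 characters to the front (rotate right by 2).
Applying both steps to "PbrAvAdo": "pBRaVaDO", then "DOpBRaVa".

DOpBRaVa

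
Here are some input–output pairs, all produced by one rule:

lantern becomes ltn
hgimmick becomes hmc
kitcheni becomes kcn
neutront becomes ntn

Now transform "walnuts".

wns

The pattern: keep one character in every 3, starting at position 1 (positions 1st, 4th, 7th, ...).
For "walnuts" the result is "wns".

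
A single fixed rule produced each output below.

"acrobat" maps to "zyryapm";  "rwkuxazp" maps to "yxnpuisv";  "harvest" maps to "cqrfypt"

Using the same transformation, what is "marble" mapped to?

zjckyp

Each output is the input with this applied: move the last 3 characters to the front (rotate right by 3), then shift every letter 2 places backward in the alphabet (wrapping around).
Working it through for "marble": intermediate "blemar", final "zjckyp".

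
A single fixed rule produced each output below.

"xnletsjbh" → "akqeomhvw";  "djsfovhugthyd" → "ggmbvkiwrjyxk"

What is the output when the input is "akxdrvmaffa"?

ddniaigdupy

The pattern: shift every letter 3 places forward in the alphabet (wrapping around), then take characters alternately from the front and the back (1st, last, 2nd, 2nd-last, ...).
On "akxdrvmaffa": the first step gives "dnaguypdiid", and the second then gives "ddniaigdupy".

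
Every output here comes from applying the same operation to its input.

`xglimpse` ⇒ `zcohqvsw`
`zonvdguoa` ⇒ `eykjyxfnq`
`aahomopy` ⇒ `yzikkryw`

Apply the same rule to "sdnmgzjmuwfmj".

What's happening: shift every letter 10 places forward in the alphabet (wrapping around), then move the last 3 characters to the front (rotate right by 3).
Working it through for "sdnmgzjmuwfmj": intermediate "cnxwqjtwegpwt", final "pwtcnxwqjtweg".
(Check on "zonvdguoa": → "jyxfnqeyk" → "eykjyxfnq" ✓)

pwtcnxwqjtweg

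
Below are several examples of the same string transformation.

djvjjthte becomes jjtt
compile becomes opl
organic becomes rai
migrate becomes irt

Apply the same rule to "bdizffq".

dzf

The transformation: keep every other character starting from the second (positions 2nd, 4th, 6th, ...).
So "bdizffq" becomes "dzf".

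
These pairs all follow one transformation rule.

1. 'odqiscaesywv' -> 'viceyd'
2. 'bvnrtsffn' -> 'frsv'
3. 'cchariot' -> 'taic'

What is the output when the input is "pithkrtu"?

In each case the input is transformed by: keep every other character starting from the second (positions 2nd, 4th, 6th, ...), then swap the first and last characters.
"pithkrtu" → "ihru" → "uhri".

uhri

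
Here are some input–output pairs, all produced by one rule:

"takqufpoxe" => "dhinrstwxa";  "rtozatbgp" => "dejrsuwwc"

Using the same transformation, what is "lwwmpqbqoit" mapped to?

eloprsttwzz

The pattern: sort the characters into alphabetical order, then shift every letter 3 places forward in the alphabet (wrapping around).
On "lwwmpqbqoit" that produces "eloprsttwzz".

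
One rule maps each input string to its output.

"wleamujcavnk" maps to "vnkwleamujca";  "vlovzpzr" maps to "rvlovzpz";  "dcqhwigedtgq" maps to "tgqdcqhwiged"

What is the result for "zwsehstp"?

pzwsehst

What's happening: swap the front and back halves of the string, then move the first 3 characters to the end (rotate left by 3).
Doing the same to "zwsehstp": "pzwsehst".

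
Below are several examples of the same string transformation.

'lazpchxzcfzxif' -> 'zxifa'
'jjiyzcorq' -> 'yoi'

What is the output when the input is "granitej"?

The transformation: sort the characters into reverse alphabetical order, then keep one character in every 3, starting at position 2 (positions 2nd, 5th, 8th, ...).
For "granitej", step one produces "trnjigea"; step two turns that into "ria".

ria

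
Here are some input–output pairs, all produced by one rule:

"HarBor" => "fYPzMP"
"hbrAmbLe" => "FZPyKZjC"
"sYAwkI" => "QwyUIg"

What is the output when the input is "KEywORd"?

icWUmpB

The transformation: flip the case of every letter, then shift every letter 2 places backward in the alphabet (wrapping around).
So "KEywORd" becomes "icWUmpB".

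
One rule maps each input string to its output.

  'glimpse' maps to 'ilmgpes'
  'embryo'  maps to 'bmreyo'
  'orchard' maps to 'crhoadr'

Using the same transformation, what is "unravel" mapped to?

rnauvle

The rule is to move the first 2 characters to the end (rotate left by 2), then take characters alternately from the front and the back (1st, last, 2nd, 2nd-last, ...).
"unravel" → "ravelun" → "rnauvle".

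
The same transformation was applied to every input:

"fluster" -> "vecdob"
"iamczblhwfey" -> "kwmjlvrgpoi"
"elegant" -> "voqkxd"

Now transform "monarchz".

Looking at the pairs, the operation is to shift every letter 10 places forward in the alphabet (wrapping around), then delete the first character.
"monarchz" → "yxkbmrj".

yxkbmrj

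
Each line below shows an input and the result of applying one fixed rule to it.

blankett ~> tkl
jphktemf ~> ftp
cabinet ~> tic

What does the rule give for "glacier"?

rcg

Each output is the input with this applied: reverse the string, then keep one character in every 3, starting at position 1 (positions 1st, 4th, 7th, ...).
"glacier" → "rcg".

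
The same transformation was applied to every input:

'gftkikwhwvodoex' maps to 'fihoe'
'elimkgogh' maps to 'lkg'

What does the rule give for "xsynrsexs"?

srx

Each output is the input with this applied: keep one character in every 3, starting at position 2 (positions 2nd, 5th, 8th, ...).
So "xsynrsexs" becomes "srx".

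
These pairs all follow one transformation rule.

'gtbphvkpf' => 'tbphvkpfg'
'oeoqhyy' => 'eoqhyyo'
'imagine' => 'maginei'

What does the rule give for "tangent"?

The rule is to move the first character to the end.
Applying that to "tangent" gives "angentt".

angentt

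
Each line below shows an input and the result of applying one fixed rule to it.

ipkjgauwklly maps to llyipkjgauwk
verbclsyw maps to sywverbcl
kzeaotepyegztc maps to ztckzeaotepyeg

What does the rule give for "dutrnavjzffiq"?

The pattern: move the last 3 characters to the front (rotate right by 3).
So "dutrnavjzffiq" becomes "fiqdutrnavjzf".

fiqdutrnavjzf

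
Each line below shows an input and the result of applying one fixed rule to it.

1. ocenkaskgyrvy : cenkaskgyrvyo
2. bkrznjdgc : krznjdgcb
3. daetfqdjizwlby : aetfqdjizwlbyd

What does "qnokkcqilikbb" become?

nokkcqilikbbq

Rule — move the first character to the end.
"qnokkcqilikbb" → "nokkcqilikbbq".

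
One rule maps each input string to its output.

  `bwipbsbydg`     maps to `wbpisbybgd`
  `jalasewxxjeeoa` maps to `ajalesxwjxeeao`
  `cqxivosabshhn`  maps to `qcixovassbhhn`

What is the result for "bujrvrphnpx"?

ubrjrvhppnx

Rule — swap each adjacent pair of characters (1↔2, 3↔4, ...).
For "bujrvrphnpx" the result is "ubrjrvhppnx".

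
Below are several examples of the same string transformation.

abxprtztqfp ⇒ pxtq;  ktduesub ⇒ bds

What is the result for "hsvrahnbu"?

uvh

The rule is to move the last 2 characters to the front (rotate right by 2), then keep one character in every 3, starting at position 2 (positions 2nd, 5th, 8th, ...).
For "hsvrahnbu", step one produces "buhsvrahn"; step two turns that into "uvh".
(Check on "ktduesub": → "ubktdues" → "bds" ✓)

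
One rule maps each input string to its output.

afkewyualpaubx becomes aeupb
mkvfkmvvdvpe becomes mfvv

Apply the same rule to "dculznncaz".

dlnz

Each output is the input with this applied: keep one character in every 3, starting at position 1 (positions 1st, 4th, 7th, ...).
Applying that to "dculznncaz" gives "dlnz".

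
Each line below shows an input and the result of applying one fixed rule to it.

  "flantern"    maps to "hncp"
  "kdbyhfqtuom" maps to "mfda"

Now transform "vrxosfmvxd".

The pattern: shift every letter 2 places forward in the alphabet (wrapping around), then keep only the first 4 characters.
"vrxosfmvxd" → "xtzquhoxzf" → "xtzq".

xtzq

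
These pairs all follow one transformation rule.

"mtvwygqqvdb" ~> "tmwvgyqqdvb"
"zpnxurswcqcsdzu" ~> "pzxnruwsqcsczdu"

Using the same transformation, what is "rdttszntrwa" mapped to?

In each case the input is transformed by: swap each adjacent pair of characters (1↔2, 3↔4, ...).
So "rdttszntrwa" becomes "drttzstnwra".

drttzstnwra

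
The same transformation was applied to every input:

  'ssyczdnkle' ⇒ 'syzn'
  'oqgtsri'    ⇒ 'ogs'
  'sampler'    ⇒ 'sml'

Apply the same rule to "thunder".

tud

The transformation: keep every other character starting from the first (positions 1st, 3rd, 5th, ...), then delete the last character.
Applying both steps to "thunder": "tudr", then "tud".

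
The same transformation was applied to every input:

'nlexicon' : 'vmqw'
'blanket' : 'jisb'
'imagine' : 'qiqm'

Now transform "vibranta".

djib

The pattern: shift every letter 8 places forward in the alphabet (wrapping around), then keep every other character starting from the first (positions 1st, 3rd, 5th, ...).
Applying that to "vibranta" gives "djib".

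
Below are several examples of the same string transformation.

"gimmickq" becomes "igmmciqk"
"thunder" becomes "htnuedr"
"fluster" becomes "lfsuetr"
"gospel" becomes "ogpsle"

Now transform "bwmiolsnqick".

wbimlonsiqkc

The rule is to swap each adjacent pair of characters (1↔2, 3↔4, ...).
Applying that to "bwmiolsnqick" gives "wbimlonsiqkc".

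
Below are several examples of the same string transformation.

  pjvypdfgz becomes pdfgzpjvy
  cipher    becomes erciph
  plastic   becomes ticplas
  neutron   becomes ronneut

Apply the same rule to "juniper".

perjuni

The pattern: move the first character to the end, then move the first 3 characters to the end (rotate left by 3).
On "juniper": the first step gives "uniperj", and the second then gives "perjuni".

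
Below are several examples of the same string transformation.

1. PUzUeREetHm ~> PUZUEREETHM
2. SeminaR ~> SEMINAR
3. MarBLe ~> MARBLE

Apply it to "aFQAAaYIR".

The rule is to convert every letter to uppercase.
On "aFQAAaYIR" that produces "AFQAAAYIR".

AFQAAAYIR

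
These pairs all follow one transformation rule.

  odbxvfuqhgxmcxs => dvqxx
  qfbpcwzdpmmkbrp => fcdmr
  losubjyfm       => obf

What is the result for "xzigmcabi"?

In each case the input is transformed by: keep one character in every 3, starting at position 2 (positions 2nd, 5th, 8th, ...).
"xzigmcabi" → "zmb".

zmb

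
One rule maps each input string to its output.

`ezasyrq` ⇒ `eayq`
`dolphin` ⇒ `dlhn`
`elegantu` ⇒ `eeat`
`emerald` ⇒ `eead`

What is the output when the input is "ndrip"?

nrp

Each output is the input with this applied: keep every other character starting from the first (positions 1st, 3rd, 5th, ...).
Applying that to "ndrip" gives "nrp".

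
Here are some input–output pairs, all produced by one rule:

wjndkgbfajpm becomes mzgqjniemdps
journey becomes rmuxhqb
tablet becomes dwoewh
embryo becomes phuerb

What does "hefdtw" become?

The pattern: shift every letter 3 places forward in the alphabet (wrapping around), then swap each adjacent pair of characters (1↔2, 3↔4, ...).
For "hefdtw" the result is "hkgizw".

hkgizw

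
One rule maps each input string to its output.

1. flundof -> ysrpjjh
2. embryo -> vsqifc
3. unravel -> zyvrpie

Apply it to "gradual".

yvpkhee

The transformation: shift every letter 4 places forward in the alphabet (wrapping around), then sort the characters into reverse alphabetical order.
"gradual" → "kvehyep" → "yvpkhee".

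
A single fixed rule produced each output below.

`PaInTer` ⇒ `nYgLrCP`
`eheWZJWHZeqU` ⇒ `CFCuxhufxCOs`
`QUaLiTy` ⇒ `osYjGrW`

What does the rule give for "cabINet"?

AYZglCR

What's happening: shift every letter 2 places backward in the alphabet (wrapping around), then flip the case of every letter.
Working it through for "cabINet": intermediate "ayzGLcr", final "AYZglCR".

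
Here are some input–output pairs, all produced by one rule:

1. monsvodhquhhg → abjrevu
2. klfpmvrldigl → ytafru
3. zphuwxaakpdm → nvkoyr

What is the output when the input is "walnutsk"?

What's happening: shift every letter 12 places backward in the alphabet (wrapping around), then keep every other character starting from the first (positions 1st, 3rd, 5th, ...).
On "walnutsk" that produces "kzig".

kzig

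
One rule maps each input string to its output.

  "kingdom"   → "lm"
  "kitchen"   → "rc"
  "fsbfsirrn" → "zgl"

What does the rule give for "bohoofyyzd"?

The pattern: keep one character in every 3, starting at position 3 (positions 3rd, 6th, 9th, ...), then shift every letter 2 places backward in the alphabet (wrapping around).
For "bohoofyyzd", step one produces "hfz"; step two turns that into "fdx".

fdx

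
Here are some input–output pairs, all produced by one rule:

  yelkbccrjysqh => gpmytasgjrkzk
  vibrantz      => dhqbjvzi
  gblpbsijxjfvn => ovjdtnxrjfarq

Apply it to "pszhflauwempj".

Each output is the input with this applied: take characters alternately from the front and the back (1st, last, 2nd, 2nd-last, ...), then shift every letter 8 places forward in the alphabet (wrapping around).
Working it through for "pszhflauwempj": intermediate "pjspzmhefwlua", final "xraxhupmnetci".

xraxhupmnetci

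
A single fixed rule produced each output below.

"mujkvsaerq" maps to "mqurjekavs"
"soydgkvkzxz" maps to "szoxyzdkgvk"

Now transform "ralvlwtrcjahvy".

ryavlhvaljwctr

In each case the input is transformed by: take characters alternately from the front and the back (1st, last, 2nd, 2nd-last, ...).
"ralvlwtrcjahvy" → "ryavlhvaljwctr".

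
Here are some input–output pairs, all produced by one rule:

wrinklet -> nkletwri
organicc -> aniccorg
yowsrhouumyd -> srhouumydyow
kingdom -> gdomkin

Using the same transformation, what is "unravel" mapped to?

avelunr

Each output is the input with this applied: move the first 3 characters to the end (rotate left by 3).
On "unravel" that produces "avelunr".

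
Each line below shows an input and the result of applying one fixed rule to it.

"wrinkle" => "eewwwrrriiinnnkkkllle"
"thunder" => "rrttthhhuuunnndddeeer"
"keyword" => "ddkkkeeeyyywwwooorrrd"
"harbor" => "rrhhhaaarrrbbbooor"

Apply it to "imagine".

The rule is to repeat every character 3 times, then move the last 2 characters to the front (rotate right by 2).
Applying both steps to "imagine": "iiimmmaaagggiiinnneee", then "eeiiimmmaaagggiiinnne".

eeiiimmmaaagggiiinnne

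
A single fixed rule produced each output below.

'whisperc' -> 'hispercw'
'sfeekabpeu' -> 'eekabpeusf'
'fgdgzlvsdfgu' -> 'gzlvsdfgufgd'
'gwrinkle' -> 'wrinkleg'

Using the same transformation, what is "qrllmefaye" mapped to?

What's happening: move the last 3 characters to the front (rotate right by 3), then swap the front and back halves of the string.
So "qrllmefaye" becomes "llmefayeqr".

llmefayeqr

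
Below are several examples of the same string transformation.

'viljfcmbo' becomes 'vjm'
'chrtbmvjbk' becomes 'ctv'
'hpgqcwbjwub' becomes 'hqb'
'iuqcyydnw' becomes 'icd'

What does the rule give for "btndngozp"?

The transformation: delete the last 2 characters, then keep one character in every 3, starting at position 1 (positions 1st, 4th, 7th, ...).
On "btndngozp": the first step gives "btndngo", and the second then gives "bdo".

bdo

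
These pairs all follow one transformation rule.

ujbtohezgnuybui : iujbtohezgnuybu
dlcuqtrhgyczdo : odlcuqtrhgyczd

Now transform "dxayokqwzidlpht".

tdxayokqwzidlph

The transformation: move the last character to the front.
Applying that to "dxayokqwzidlpht" gives "tdxayokqwzidlph".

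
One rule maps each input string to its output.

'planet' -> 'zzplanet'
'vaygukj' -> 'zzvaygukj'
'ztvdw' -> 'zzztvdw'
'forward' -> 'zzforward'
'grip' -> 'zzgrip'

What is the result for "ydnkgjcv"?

The pattern: prepend "zz".
On "ydnkgjcv" that produces "zzydnkgjcv".

zzydnkgjcv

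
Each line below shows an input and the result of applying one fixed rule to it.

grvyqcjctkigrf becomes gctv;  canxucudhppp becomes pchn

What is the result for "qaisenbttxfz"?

The rule is to keep one character in every 3, starting at position 3 (positions 3rd, 6th, 9th, ...), then swap the first and last characters.
On "qaisenbttxfz": the first step gives "intz", and the second then gives "znti".
(Check on "grvyqcjctkigrf": → "vctg" → "gctv" ✓)

znti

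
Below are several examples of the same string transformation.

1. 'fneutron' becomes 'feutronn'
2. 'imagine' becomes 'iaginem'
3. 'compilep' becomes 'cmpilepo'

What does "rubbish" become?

rbbishu

The rule is to move the first character to the end, then swap the first and last characters.
On "rubbish": the first step gives "ubbishr", and the second then gives "rbbishu".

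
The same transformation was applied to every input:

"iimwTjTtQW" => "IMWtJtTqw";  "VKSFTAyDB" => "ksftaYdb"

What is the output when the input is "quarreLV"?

UARRElv

Each output is the input with this applied: flip the case of every letter, then delete the first character.
Working it through for "quarreLV": intermediate "QUARRElv", final "UARRElv".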